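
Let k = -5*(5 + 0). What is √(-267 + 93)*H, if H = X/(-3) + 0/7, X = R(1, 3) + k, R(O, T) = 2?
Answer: 23*I*√174/3 ≈ 101.13*I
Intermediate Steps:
k = -25 (k = -5*5 = -25)
X = -23 (X = 2 - 25 = -23)
H = 23/3 (H = -23/(-3) + 0/7 = -23*(-⅓) + 0*(⅐) = 23/3 + 0 = 23/3 ≈ 7.6667)
√(-267 + 93)*H = √(-267 + 93)*(23/3) = √(-174)*(23/3) = (I*√174)*(23/3) = 23*I*√174/3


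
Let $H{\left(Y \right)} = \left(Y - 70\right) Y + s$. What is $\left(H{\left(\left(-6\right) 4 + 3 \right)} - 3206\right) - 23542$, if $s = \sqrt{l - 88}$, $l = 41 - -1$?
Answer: $-24837 + i \sqrt{46} \approx -24837.0 + 6.7823 i$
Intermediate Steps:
$l = 42$ ($l = 41 + 1 = 42$)
$s = i \sqrt{46}$ ($s = \sqrt{42 - 88} = \sqrt{-46} = i \sqrt{46} \approx 6.7823 i$)
$H{\left(Y \right)} = i \sqrt{46} + Y \left(-70 + Y\right)$ ($H{\left(Y \right)} = \left(Y - 70\right) Y + i \sqrt{46} = \left(-70 + Y\right) Y + i \sqrt{46} = Y \left(-70 + Y\right) + i \sqrt{46} = i \sqrt{46} + Y \left(-70 + Y\right)$)
$\left(H{\left(\left(-6\right) 4 + 3 \right)} - 3206\right) - 23542 = \left(\left(\left(\left(-6\right) 4 + 3\right)^{2} - 70 \left(\left(-6\right) 4 + 3\right) + i \sqrt{46}\right) - 3206\right) - 23542 = \left(\left(\left(-24 + 3\right)^{2} - 70 \left(-24 + 3\right) + i \sqrt{46}\right) - 3206\right) - 23542 = \left(\left(\left(-21\right)^{2} - -1470 + i \sqrt{46}\right) - 3206\right) - 23542 = \left(\left(441 + 1470 + i \sqrt{46}\right) - 3206\right) - 23542 = \left(\left(1911 + i \sqrt{46}\right) - 3206\right) - 23542 = \left(-1295 + i \sqrt{46}\right) - 23542 = -24837 + i \sqrt{46}$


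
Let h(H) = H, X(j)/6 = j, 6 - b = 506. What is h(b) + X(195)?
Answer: 670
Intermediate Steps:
b = -500 (b = 6 - 1*506 = 6 - 506 = -500)
X(j) = 6*j
h(b) + X(195) = -500 + 6*195 = -500 + 1170 = 670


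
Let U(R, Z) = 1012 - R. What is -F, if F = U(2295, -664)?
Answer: 1283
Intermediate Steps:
F = -1283 (F = 1012 - 1*2295 = 1012 - 2295 = -1283)
-F = -1*(-1283) = 1283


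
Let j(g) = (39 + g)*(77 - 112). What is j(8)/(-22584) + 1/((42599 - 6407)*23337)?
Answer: 57891163361/794780554464 ≈ 0.072839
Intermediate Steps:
j(g) = -1365 - 35*g (j(g) = (39 + g)*(-35) = -1365 - 35*g)
j(8)/(-22584) + 1/((42599 - 6407)*23337) = (-1365 - 35*8)/(-22584) + 1/((42599 - 6407)*23337) = (-1365 - 280)*(-1/22584) + (1/23337)/36192 = -1645*(-1/22584) + (1/36192)*(1/23337) = 1645/22584 + 1/844612704 = 57891163361/794780554464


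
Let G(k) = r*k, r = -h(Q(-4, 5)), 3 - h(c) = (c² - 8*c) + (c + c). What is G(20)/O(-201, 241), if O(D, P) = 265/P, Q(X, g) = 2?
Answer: -10604/53 ≈ -200.08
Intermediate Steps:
h(c) = 3 - c² + 6*c (h(c) = 3 - ((c² - 8*c) + (c + c)) = 3 - ((c² - 8*c) + 2*c) = 3 - (c² - 6*c) = 3 + (-c² + 6*c) = 3 - c² + 6*c)
r = -11 (r = -(3 - 1*2² + 6*2) = -(3 - 1*4 + 12) = -(3 - 4 + 12) = -1*11 = -11)
G(k) = -11*k
G(20)/O(-201, 241) = (-11*20)/((265/241)) = -220/(265*(1/241)) = -220/265/241 = -220*241/265 = -10604/53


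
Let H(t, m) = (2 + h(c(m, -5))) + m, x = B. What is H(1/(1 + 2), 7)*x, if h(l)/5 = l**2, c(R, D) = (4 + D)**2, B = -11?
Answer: -154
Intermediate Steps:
h(l) = 5*l**2
x = -11
H(t, m) = 7 + m (H(t, m) = (2 + 5*((4 - 5)**2)**2) + m = (2 + 5*((-1)**2)**2) + m = (2 + 5*1**2) + m = (2 + 5*1) + m = (2 + 5) + m = 7 + m)
H(1/(1 + 2), 7)*x = (7 + 7)*(-11) = 14*(-11) = -154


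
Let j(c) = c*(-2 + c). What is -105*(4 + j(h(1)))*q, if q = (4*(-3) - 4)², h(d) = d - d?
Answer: -107520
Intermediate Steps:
h(d) = 0
q = 256 (q = (-12 - 4)² = (-16)² = 256)
-105*(4 + j(h(1)))*q = -105*(4 + 0*(-2 + 0))*256 = -105*(4 + 0*(-2))*256 = -105*(4 + 0)*256 = -420*256 = -105*1024 = -107520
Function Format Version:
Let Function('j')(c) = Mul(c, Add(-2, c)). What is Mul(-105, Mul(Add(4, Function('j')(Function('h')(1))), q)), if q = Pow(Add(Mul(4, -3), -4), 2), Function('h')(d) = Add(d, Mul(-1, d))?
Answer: -107520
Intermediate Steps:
Function('h')(d) = 0
q = 256 (q = Pow(Add(-12, -4), 2) = Pow(-16, 2) = 256)
Mul(-105, Mul(Add(4, Function('j')(Function('h')(1))), q)) = Mul(-105, Mul(Add(4, Mul(0, Add(-2, 0))), 256)) = Mul(-105, Mul(Add(4, Mul(0, -2)), 256)) = Mul(-105, Mul(Add(4, 0), 256)) = Mul(-105, Mul(4, 256)) = Mul(-105, 1024) = -107520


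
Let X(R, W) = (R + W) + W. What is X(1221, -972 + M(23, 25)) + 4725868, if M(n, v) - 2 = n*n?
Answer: 4726207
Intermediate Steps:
M(n, v) = 2 + n**2 (M(n, v) = 2 + n*n = 2 + n**2)
X(R, W) = R + 2*W
X(1221, -972 + M(23, 25)) + 4725868 = (1221 + 2*(-972 + (2 + 23**2))) + 4725868 = (1221 + 2*(-972 + (2 + 529))) + 4725868 = (1221 + 2*(-972 + 531)) + 4725868 = (1221 + 2*(-441)) + 4725868 = (1221 - 882) + 4725868 = 339 + 4725868 = 4726207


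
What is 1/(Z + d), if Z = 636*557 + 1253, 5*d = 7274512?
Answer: 5/9052037 ≈ 5.5236e-7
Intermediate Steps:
d = 7274512/5 (d = (⅕)*7274512 = 7274512/5 ≈ 1.4549e+6)
Z = 355505 (Z = 354252 + 1253 = 355505)
1/(Z + d) = 1/(355505 + 7274512/5) = 1/(9052037/5) = 5/9052037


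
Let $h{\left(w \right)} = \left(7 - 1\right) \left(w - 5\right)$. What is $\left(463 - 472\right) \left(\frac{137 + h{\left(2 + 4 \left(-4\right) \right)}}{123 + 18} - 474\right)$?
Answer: $\frac{200433}{47} \approx 4264.5$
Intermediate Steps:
$h{\left(w \right)} = -30 + 6 w$ ($h{\left(w \right)} = 6 \left(-5 + w\right) = -30 + 6 w$)
$\left(463 - 472\right) \left(\frac{137 + h{\left(2 + 4 \left(-4\right) \right)}}{123 + 18} - 474\right) = \left(463 - 472\right) \left(\frac{137 + \left(-30 + 6 \left(2 + 4 \left(-4\right)\right)\right)}{123 + 18} - 474\right) = - 9 \left(\frac{137 + \left(-30 + 6 \left(2 - 16\right)\right)}{141} - 474\right) = - 9 \left(\left(137 + \left(-30 + 6 \left(-14\right)\right)\right) \frac{1}{141} - 474\right) = - 9 \left(\left(137 - 114\right) \frac{1}{141} - 474\right) = - 9 \left(23 \cdot \frac{1}{141} - 474\right) = - 9 \left(\frac{23}{141} - 474\right) = \left(-9\right) \left(- \frac{66811}{141}\right) = \frac{200433}{47}$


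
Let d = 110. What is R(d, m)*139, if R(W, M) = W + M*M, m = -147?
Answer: 3018941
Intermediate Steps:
R(W, M) = W + M²
R(d, m)*139 = (110 + (-147)²)*139 = (110 + 21609)*139 = 21719*139 = 3018941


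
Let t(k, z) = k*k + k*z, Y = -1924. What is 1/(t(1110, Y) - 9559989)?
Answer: -1/10463529 ≈ -9.5570e-8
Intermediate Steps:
t(k, z) = k² + k*z
1/(t(1110, Y) - 9559989) = 1/(1110*(1110 - 1924) - 9559989) = 1/(1110*(-814) - 9559989) = 1/(-903540 - 9559989) = 1/(-10463529) = -1/10463529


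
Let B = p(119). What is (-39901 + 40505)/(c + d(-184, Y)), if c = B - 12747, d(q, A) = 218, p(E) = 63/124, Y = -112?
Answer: -74896/1553533 ≈ -0.048210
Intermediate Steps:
p(E) = 63/124 (p(E) = 63*(1/124) = 63/124)
B = 63/124 ≈ 0.50806
c = -1580565/124 (c = 63/124 - 12747 = -1580565/124 ≈ -12746.)
(-39901 + 40505)/(c + d(-184, Y)) = (-39901 + 40505)/(-1580565/124 + 218) = 604/(-1553533/124) = 604*(-124/1553533) = -74896/1553533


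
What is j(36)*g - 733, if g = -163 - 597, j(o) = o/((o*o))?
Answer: -6787/9 ≈ -754.11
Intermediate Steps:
j(o) = 1/o (j(o) = o/(o²) = o/o² = 1/o)
g = -760
j(36)*g - 733 = -760/36 - 733 = (1/36)*(-760) - 733 = -190/9 - 733 = -6787/9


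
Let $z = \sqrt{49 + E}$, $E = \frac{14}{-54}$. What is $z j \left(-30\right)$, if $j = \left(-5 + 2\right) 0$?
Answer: $0$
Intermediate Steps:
$E = - \frac{7}{27}$ ($E = 14 \left(- \frac{1}{54}\right) = - \frac{7}{27} \approx -0.25926$)
$j = 0$ ($j = \left(-3\right) 0 = 0$)
$z = \frac{2 \sqrt{987}}{9}$ ($z = \sqrt{49 - \frac{7}{27}} = \sqrt{\frac{1316}{27}} = \frac{2 \sqrt{987}}{9} \approx 6.9815$)
$z j \left(-30\right) = \frac{2 \sqrt{987}}{9} \cdot 0 \left(-30\right) = 0 \left(-30\right) = 0$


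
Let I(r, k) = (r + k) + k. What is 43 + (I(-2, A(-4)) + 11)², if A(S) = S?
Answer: 44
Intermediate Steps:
I(r, k) = r + 2*k (I(r, k) = (k + r) + k = r + 2*k)
43 + (I(-2, A(-4)) + 11)² = 43 + ((-2 + 2*(-4)) + 11)² = 43 + ((-2 - 8) + 11)² = 43 + (-10 + 11)² = 43 + 1² = 43 + 1 = 44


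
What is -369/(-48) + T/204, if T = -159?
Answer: 1879/272 ≈ 6.9081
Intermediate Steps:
-369/(-48) + T/204 = -369/(-48) - 159/204 = -369*(-1/48) - 159*1/204 = 123/16 - 53/68 = 1879/272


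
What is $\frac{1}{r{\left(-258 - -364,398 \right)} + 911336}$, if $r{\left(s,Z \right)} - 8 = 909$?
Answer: $\frac{1}{912253} \approx 1.0962 \cdot 10^{-6}$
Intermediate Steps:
$r{\left(s,Z \right)} = 917$ ($r{\left(s,Z \right)} = 8 + 909 = 917$)
$\frac{1}{r{\left(-258 - -364,398 \right)} + 911336} = \frac{1}{917 + 911336} = \frac{1}{912253}$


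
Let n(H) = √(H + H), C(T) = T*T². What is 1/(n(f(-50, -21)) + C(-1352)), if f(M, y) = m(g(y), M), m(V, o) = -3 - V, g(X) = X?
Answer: -1/2471326202 ≈ -4.0464e-10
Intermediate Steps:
C(T) = T³
f(M, y) = -3 - y
n(H) = √2*√H (n(H) = √(2*H) = √2*√H)
1/(n(f(-50, -21)) + C(-1352)) = 1/(√2*√(-3 - 1*(-21)) + (-1352)³) = 1/(√2*√(-3 + 21) - 2471326208) = 1/(√2*√18 - 2471326208) = 1/(√2*(3*√2) - 2471326208) = 1/(6 - 2471326208) = 1/(-2471326202) = -1/2471326202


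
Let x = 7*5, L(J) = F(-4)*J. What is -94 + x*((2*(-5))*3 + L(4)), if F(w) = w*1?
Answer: -1704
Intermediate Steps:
F(w) = w
L(J) = -4*J
x = 35
-94 + x*((2*(-5))*3 + L(4)) = -94 + 35*((2*(-5))*3 - 4*4) = -94 + 35*(-10*3 - 16) = -94 + 35*(-30 - 16) = -94 + 35*(-46) = -94 - 1610 = -1704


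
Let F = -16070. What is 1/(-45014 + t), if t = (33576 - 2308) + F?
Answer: -1/29816 ≈ -3.3539e-5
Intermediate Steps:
t = 15198 (t = (33576 - 2308) - 16070 = 31268 - 16070 = 15198)
1/(-45014 + t) = 1/(-45014 + 15198) = 1/(-29816) = -1/29816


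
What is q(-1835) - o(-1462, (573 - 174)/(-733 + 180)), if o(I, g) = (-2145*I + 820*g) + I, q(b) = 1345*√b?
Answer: -247580972/79 + 1345*I*√1835 ≈ -3.1339e+6 + 57616.0*I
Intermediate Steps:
o(I, g) = -2144*I + 820*g
q(-1835) - o(-1462, (573 - 174)/(-733 + 180)) = 1345*√(-1835) - (-2144*(-1462) + 820*((573 - 174)/(-733 + 180))) = 1345*(I*√1835) - (3134528 + 820*(399/(-553))) = 1345*I*√1835 - (3134528 + 820*(399*(-1/553))) = 1345*I*√1835 - (3134528 + 820*(-57/79)) = 1345*I*√1835 - (3134528 - 46740/79) = 1345*I*√1835 - 1*247580972/79 = 1345*I*√1835 - 247580972/79 = -247580972/79 + 1345*I*√1835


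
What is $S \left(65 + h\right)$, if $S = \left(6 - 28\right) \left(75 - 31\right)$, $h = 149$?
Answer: $-207152$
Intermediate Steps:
$S = -968$ ($S = \left(-22\right) 44 = -968$)
$S \left(65 + h\right) = - 968 \left(65 + 149\right) = \left(-968\right) 214 = -207152$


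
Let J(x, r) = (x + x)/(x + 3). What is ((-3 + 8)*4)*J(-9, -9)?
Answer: 60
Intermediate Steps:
J(x, r) = 2*x/(3 + x) (J(x, r) = (2*x)/(3 + x) = 2*x/(3 + x))
((-3 + 8)*4)*J(-9, -9) = ((-3 + 8)*4)*(2*(-9)/(3 - 9)) = (5*4)*(2*(-9)/(-6)) = 20*(2*(-9)*(-1/6)) = 20*3 = 60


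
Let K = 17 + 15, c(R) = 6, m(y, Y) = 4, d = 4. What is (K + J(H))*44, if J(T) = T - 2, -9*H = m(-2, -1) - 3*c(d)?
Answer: 12496/9 ≈ 1388.4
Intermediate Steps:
K = 32
H = 14/9 (H = -(4 - 3*6)/9 = -(4 - 18)/9 = -⅑*(-14) = 14/9 ≈ 1.5556)
J(T) = -2 + T
(K + J(H))*44 = (32 + (-2 + 14/9))*44 = (32 - 4/9)*44 = (284/9)*44 = 12496/9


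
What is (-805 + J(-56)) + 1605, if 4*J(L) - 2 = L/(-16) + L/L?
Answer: 6413/8 ≈ 801.63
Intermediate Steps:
J(L) = ¾ - L/64 (J(L) = ½ + (L/(-16) + L/L)/4 = ½ + (L*(-1/16) + 1)/4 = ½ + (-L/16 + 1)/4 = ½ + (1 - L/16)/4 = ½ + (¼ - L/64) = ¾ - L/64)
(-805 + J(-56)) + 1605 = (-805 + (¾ - 1/64*(-56))) + 1605 = (-805 + (¾ + 7/8)) + 1605 = (-805 + 13/8) + 1605 = -6427/8 + 1605 = 6413/8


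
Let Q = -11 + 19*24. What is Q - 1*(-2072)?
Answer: 2517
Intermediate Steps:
Q = 445 (Q = -11 + 456 = 445)
Q - 1*(-2072) = 445 - 1*(-2072) = 445 + 2072 = 2517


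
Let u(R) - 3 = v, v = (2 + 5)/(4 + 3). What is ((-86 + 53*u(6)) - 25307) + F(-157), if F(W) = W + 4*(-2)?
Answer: -25346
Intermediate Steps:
v = 1 (v = 7/7 = 7*(⅐) = 1)
u(R) = 4 (u(R) = 3 + 1 = 4)
F(W) = -8 + W (F(W) = W - 8 = -8 + W)
((-86 + 53*u(6)) - 25307) + F(-157) = ((-86 + 53*4) - 25307) + (-8 - 157) = ((-86 + 212) - 25307) - 165 = (126 - 25307) - 165 = -25181 - 165 = -25346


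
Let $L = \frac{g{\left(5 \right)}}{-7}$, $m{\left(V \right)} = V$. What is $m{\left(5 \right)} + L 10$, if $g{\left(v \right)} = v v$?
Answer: $- \frac{215}{7} \approx -30.714$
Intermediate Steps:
$g{\left(v \right)} = v^{2}$
$L = - \frac{25}{7}$ ($L = \frac{5^{2}}{-7} = 25 \left(- \frac{1}{7}\right) = - \frac{25}{7} \approx -3.5714$)
$m{\left(5 \right)} + L 10 = 5 - \frac{250}{7} = - \frac{215}{7}$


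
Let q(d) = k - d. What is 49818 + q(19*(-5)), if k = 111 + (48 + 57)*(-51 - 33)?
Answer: 41204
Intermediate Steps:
k = -8709 (k = 111 + 105*(-84) = 111 - 8820 = -8709)
q(d) = -8709 - d
49818 + q(19*(-5)) = 49818 + (-8709 - 19*(-5)) = 49818 + (-8709 - 1*(-95)) = 49818 + (-8709 + 95) = 49818 - 8614 = 41204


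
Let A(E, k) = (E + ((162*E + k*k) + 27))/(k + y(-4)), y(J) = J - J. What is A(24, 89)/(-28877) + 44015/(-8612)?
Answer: -113223021115/22133296436 ≈ -5.1155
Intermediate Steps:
y(J) = 0
A(E, k) = (27 + k² + 163*E)/k (A(E, k) = (E + ((162*E + k*k) + 27))/(k + 0) = (E + ((162*E + k²) + 27))/k = (E + ((k² + 162*E) + 27))/k = (E + (27 + k² + 162*E))/k = (27 + k² + 163*E)/k)
A(24, 89)/(-28877) + 44015/(-8612) = ((27 + 89² + 163*24)/89)/(-28877) + 44015/(-8612) = ((27 + 7921 + 3912)/89)*(-1/28877) + 44015*(-1/8612) = ((1/89)*11860)*(-1/28877) - 44015/8612 = (11860/89)*(-1/28877) - 44015/8612 = -11860/2570053 - 44015/8612 = -113223021115/22133296436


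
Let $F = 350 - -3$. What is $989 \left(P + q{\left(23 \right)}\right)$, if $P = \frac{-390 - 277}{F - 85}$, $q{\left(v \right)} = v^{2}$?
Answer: $\frac{139552845}{268} \approx 5.2072 \cdot 10^{5}$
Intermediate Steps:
$F = 353$ ($F = 350 + 3 = 353$)
$P = - \frac{667}{268}$ ($P = \frac{-390 - 277}{353 - 85} = - \frac{667}{268} \approx -2.4888$)
$989 \left(P + q{\left(23 \right)}\right) = 989 \left(- \frac{667}{268} + 23^{2}\right) = 989 \left(- \frac{667}{268} + 529\right) = 989 \cdot \frac{141105}{268} = \frac{139552845}{268}$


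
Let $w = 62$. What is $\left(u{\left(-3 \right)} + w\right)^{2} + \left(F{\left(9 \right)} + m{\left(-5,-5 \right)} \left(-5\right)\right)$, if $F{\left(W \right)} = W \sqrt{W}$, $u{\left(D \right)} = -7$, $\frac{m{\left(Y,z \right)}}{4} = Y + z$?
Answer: $3252$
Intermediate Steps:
$m{\left(Y,z \right)} = 4 Y + 4 z$ ($m{\left(Y,z \right)} = 4 \left(Y + z\right) = 4 Y + 4 z$)
$F{\left(W \right)} = W^{\frac{3}{2}}$
$\left(u{\left(-3 \right)} + w\right)^{2} + \left(F{\left(9 \right)} + m{\left(-5,-5 \right)} \left(-5\right)\right) = \left(-7 + 62\right)^{2} + \left(9^{\frac{3}{2}} + \left(4 \left(-5\right) + 4 \left(-5\right)\right) \left(-5\right)\right) = 55^{2} + \left(27 + \left(-20 - 20\right) \left(-5\right)\right) = 3025 + \left(27 - -200\right) = 3025 + \left(27 + 200\right) = 3025 + 227 = 3252$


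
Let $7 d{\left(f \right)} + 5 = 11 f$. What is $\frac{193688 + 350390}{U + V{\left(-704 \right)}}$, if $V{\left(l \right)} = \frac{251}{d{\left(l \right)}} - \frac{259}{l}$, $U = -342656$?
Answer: $- \frac{424015219584}{267041305159} \approx -1.5878$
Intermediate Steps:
$d{\left(f \right)} = - \frac{5}{7} + \frac{11 f}{7}$
$V{\left(l \right)} = - \frac{259}{l} + \frac{251}{- \frac{5}{7} + \frac{11 l}{7}}$ ($V{\left(l \right)} = \frac{251}{- \frac{5}{7} + \frac{11 l}{7}} - \frac{259}{l} = - \frac{259}{l} + \frac{251}{- \frac{5}{7} + \frac{11 l}{7}}$)
$\frac{193688 + 350390}{U + V{\left(-704 \right)}} = \frac{193688 + 350390}{-342656 + \frac{7 \left(185 - -109824\right)}{\left(-704\right) \left(-5 + 11 \left(-704\right)\right)}} = \frac{544078}{-342656 + 7 \left(- \frac{1}{704}\right) \frac{1}{-5 - 7744} \left(185 + 109824\right)} = \frac{544078}{-342656 + 7 \left(- \frac{1}{704}\right) \frac{1}{-7749} \cdot 110009} = \frac{544078}{-342656 + 7 \left(- \frac{1}{704}\right) \left(- \frac{1}{7749}\right) 110009} = \frac{544078}{-342656 + \frac{110009}{779328}} = \frac{544078}{- \frac{267041305159}{779328}} = 544078 \left(- \frac{779328}{267041305159}\right) = - \frac{424015219584}{267041305159}$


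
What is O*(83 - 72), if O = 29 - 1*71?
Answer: -462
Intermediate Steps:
O = -42 (O = 29 - 71 = -42)
O*(83 - 72) = -42*(83 - 72) = -42*11 = -462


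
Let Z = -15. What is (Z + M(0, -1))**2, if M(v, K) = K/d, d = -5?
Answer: 5476/25 ≈ 219.04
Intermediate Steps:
M(v, K) = -K/5 (M(v, K) = K/(-5) = K*(-1/5) = -K/5)
(Z + M(0, -1))**2 = (-15 - 1/5*(-1))**2 = (-15 + 1/5)**2 = (-74/5)**2 = 5476/25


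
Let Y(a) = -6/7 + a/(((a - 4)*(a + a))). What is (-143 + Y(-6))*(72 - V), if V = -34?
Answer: -1067791/70 ≈ -15254.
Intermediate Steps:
Y(a) = -6/7 + 1/(2*(-4 + a)) (Y(a) = -6*⅐ + a/(((-4 + a)*(2*a))) = -6/7 + a/((2*a*(-4 + a))) = -6/7 + a*(1/(2*a*(-4 + a))) = -6/7 + 1/(2*(-4 + a)))
(-143 + Y(-6))*(72 - V) = (-143 + (55 - 12*(-6))/(14*(-4 - 6)))*(72 - 1*(-34)) = (-143 + (1/14)*(55 + 72)/(-10))*(72 + 34) = (-143 + (1/14)*(-⅒)*127)*106 = (-143 - 127/140)*106 = -20147/140*106 = -1067791/70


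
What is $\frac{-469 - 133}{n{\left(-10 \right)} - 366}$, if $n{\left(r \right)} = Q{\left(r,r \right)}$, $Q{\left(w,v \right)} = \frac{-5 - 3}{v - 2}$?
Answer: $\frac{903}{548} \approx 1.6478$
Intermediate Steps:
$Q{\left(w,v \right)} = - \frac{8}{-2 + v}$
$n{\left(r \right)} = - \frac{8}{-2 + r}$
$\frac{-469 - 133}{n{\left(-10 \right)} - 366} = \frac{-469 - 133}{- \frac{8}{-2 - 10} - 366} = - \frac{602}{- \frac{8}{-12} - 366} = - \frac{602}{\left(-8\right) \left(- \frac{1}{12}\right) - 366} = - \frac{602}{\frac{2}{3} - 366} = - \frac{602}{- \frac{1096}{3}} = \left(-602\right) \left(- \frac{3}{1096}\right) = \frac{903}{548}$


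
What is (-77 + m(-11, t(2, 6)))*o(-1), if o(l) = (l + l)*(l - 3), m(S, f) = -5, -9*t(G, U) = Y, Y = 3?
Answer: -656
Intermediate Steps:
t(G, U) = -1/3 (t(G, U) = -1/9*3 = -1/3)
o(l) = 2*l*(-3 + l) (o(l) = (2*l)*(-3 + l) = 2*l*(-3 + l))
(-77 + m(-11, t(2, 6)))*o(-1) = (-77 - 5)*(2*(-1)*(-3 - 1)) = -164*(-1)*(-4) = -82*8 = -656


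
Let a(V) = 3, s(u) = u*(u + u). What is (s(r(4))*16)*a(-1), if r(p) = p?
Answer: 1536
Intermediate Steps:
s(u) = 2*u² (s(u) = u*(2*u) = 2*u²)
(s(r(4))*16)*a(-1) = ((2*4²)*16)*3 = ((2*16)*16)*3 = (32*16)*3 = 512*3 = 1536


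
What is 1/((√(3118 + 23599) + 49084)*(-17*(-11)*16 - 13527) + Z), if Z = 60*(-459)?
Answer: -103425496/53483573070435415 + 2107*√26717/53483573070435415 ≈ -1.9273e-9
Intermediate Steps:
Z = -27540
1/((√(3118 + 23599) + 49084)*(-17*(-11)*16 - 13527) + Z) = 1/((√(3118 + 23599) + 49084)*(-17*(-11)*16 - 13527) - 27540) = 1/((√26717 + 49084)*(187*16 - 13527) - 27540) = 1/((49084 + √26717)*(2992 - 13527) - 27540) = 1/((49084 + √26717)*(-10535) - 27540) = 1/((-517099940 - 10535*√26717) - 27540) = 1/(-517127480 - 10535*√26717)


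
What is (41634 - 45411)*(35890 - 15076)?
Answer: -78614478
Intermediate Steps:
(41634 - 45411)*(35890 - 15076) = -3777*20814 = -78614478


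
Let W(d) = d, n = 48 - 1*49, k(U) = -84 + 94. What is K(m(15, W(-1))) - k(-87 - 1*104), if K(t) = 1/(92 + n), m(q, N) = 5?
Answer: -909/91 ≈ -9.9890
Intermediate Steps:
k(U) = 10
n = -1 (n = 48 - 49 = -1)
K(t) = 1/91 (K(t) = 1/(92 - 1) = 1/91)
K(m(15, W(-1))) - k(-87 - 1*104) = 1/91 - 1*10 = 1/91 - 10 = -909/91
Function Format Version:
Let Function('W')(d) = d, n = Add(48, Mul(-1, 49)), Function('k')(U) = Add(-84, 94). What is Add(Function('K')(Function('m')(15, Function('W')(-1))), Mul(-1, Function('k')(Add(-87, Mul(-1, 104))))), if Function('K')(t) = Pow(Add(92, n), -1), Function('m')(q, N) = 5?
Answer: Rational(-909, 91) ≈ -9.9890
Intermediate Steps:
Function('k')(U) = 10
n = -1 (n = Add(48, -49) = -1)
Function('K')(t) = Rational(1, 91) (Function('K')(t) = Pow(Add(92, -1), -1) = Pow(91, -1) = Rational(1, 91))
Add(Function('K')(Function('m')(15, Function('W')(-1))), Mul(-1, Function('k')(Add(-87, Mul(-1, 104))))) = Add(Rational(1, 91), Mul(-1, 10)) = Add(Rational(1, 91), -10) = Rational(-909, 91)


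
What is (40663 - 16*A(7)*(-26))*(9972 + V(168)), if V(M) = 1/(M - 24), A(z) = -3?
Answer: 56598718135/144 ≈ 3.9305e+8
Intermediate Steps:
V(M) = 1/(-24 + M)
(40663 - 16*A(7)*(-26))*(9972 + V(168)) = (40663 - 16*(-3)*(-26))*(9972 + 1/(-24 + 168)) = (40663 + 48*(-26))*(9972 + 1/144) = (40663 - 1248)*(9972 + 1/144) = 39415*(1435969/144) = 56598718135/144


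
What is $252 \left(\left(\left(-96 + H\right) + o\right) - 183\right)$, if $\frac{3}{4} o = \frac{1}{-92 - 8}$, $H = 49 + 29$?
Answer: $- \frac{1266384}{25} \approx -50655.0$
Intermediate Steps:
$H = 78$
$o = - \frac{1}{75}$ ($o = \frac{4}{3 \left(-92 - 8\right)} = \frac{4}{3 \left(-100\right)} = \frac{4}{3} \left(- \frac{1}{100}\right) = - \frac{1}{75} \approx -0.013333$)
$252 \left(\left(\left(-96 + H\right) + o\right) - 183\right) = 252 \left(\left(\left(-96 + 78\right) - \frac{1}{75}\right) - 183\right) = 252 \left(\left(-18 - \frac{1}{75}\right) - 183\right) = 252 \left(- \frac{1351}{75} - 183\right) = 252 \left(- \frac{15076}{75}\right) = - \frac{1266384}{25}$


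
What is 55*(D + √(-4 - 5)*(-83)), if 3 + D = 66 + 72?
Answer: 7425 - 13695*I ≈ 7425.0 - 13695.0*I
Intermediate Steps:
D = 135 (D = -3 + (66 + 72) = -3 + 138 = 135)
55*(D + √(-4 - 5)*(-83)) = 55*(135 + √(-4 - 5)*(-83)) = 55*(135 + √(-9)*(-83)) = 55*(135 + (3*I)*(-83)) = 55*(135 - 249*I) = 7425 - 13695*I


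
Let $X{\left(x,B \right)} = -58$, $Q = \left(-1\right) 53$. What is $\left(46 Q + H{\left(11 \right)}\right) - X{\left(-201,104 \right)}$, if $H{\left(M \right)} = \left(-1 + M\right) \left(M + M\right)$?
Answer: $-2160$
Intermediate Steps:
$Q = -53$
$H{\left(M \right)} = 2 M \left(-1 + M\right)$ ($H{\left(M \right)} = \left(-1 + M\right) 2 M = 2 M \left(-1 + M\right)$)
$\left(46 Q + H{\left(11 \right)}\right) - X{\left(-201,104 \right)} = \left(46 \left(-53\right) + 2 \cdot 11 \left(-1 + 11\right)\right) - -58 = \left(-2438 + 2 \cdot 11 \cdot 10\right) + 58 = \left(-2438 + 220\right) + 58 = -2218 + 58 = -2160$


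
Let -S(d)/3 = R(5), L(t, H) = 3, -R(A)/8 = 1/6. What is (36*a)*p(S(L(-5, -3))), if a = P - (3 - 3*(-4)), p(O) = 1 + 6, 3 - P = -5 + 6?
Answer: -3276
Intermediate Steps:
P = 2 (P = 3 - (-5 + 6) = 3 - 1*1 = 3 - 1 = 2)
R(A) = -4/3 (R(A) = -8/6 = -8*⅙ = -4/3)
S(d) = 4 (S(d) = -3*(-4/3) = 4)
p(O) = 7
a = -13 (a = 2 - (3 - 3*(-4)) = 2 - (3 + 12) = 2 - 1*15 = 2 - 15 = -13)
(36*a)*p(S(L(-5, -3))) = (36*(-13))*7 = -468*7 = -3276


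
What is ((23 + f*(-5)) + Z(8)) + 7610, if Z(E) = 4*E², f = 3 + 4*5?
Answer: 7774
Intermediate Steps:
f = 23 (f = 3 + 20 = 23)
((23 + f*(-5)) + Z(8)) + 7610 = ((23 + 23*(-5)) + 4*8²) + 7610 = ((23 - 115) + 4*64) + 7610 = (-92 + 256) + 7610 = 164 + 7610 = 7774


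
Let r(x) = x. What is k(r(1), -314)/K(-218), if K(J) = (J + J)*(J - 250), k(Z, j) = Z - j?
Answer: 35/22672 ≈ 0.0015438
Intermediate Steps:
K(J) = 2*J*(-250 + J) (K(J) = (2*J)*(-250 + J) = 2*J*(-250 + J))
k(r(1), -314)/K(-218) = (1 - 1*(-314))/((2*(-218)*(-250 - 218))) = (1 + 314)/((2*(-218)*(-468))) = 315/204048 = 315*(1/204048) = 35/22672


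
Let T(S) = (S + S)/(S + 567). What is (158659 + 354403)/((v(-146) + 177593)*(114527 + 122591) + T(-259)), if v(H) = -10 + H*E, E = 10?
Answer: 11287364/918762537271 ≈ 1.2285e-5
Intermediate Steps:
v(H) = -10 + 10*H (v(H) = -10 + H*10 = -10 + 10*H)
T(S) = 2*S/(567 + S) (T(S) = (2*S)/(567 + S) = 2*S/(567 + S))
(158659 + 354403)/((v(-146) + 177593)*(114527 + 122591) + T(-259)) = (158659 + 354403)/(((-10 + 10*(-146)) + 177593)*(114527 + 122591) + 2*(-259)/(567 - 259)) = 513062/(((-10 - 1460) + 177593)*237118 + 2*(-259)/308) = 513062/((-1470 + 177593)*237118 + 2*(-259)*(1/308)) = 513062/(176123*237118 - 37/22) = 513062/(41761933514 - 37/22) = 513062/(918762537271/22) = 513062*(22/918762537271) = 11287364/918762537271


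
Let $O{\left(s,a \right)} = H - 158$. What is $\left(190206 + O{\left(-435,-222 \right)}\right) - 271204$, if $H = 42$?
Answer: $-81114$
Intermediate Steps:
$O{\left(s,a \right)} = -116$ ($O{\left(s,a \right)} = 42 - 158 = -116$)
$\left(190206 + O{\left(-435,-222 \right)}\right) - 271204 = \left(190206 - 116\right) - 271204 = 190090 - 271204 = -81114$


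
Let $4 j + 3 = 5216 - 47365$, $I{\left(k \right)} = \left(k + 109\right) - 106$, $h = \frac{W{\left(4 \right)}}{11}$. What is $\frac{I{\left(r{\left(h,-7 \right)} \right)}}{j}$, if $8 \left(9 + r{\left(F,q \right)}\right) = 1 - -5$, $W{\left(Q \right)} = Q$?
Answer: $\frac{21}{42152} \approx 0.0004982$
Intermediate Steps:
$h = \frac{4}{11} \approx 0.36364$
$r{\left(F,q \right)} = - \frac{33}{4}$ ($r{\left(F,q \right)} = -9 + \frac{1 - -5}{8} = -9 + \frac{1 + 5}{8} = -9 + \frac{1}{8} \cdot 6 = -9 + \frac{3}{4} = - \frac{33}{4}$)
$I{\left(k \right)} = 3 + k$ ($I{\left(k \right)} = \left(109 + k\right) - 106 = 3 + k$)
$j = -10538$ ($j = - \frac{3}{4} + \frac{5216 - 47365}{4} = - \frac{3}{4} + \frac{1}{4} \left(-42149\right) = - \frac{3}{4} - \frac{42149}{4} = -10538$)
$\frac{I{\left(r{\left(h,-7 \right)} \right)}}{j} = \frac{3 - \frac{33}{4}}{-10538} = \left(- \frac{21}{4}\right) \left(- \frac{1}{10538}\right) = \frac{21}{42152}$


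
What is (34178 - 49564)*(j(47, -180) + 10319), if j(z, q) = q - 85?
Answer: -154690844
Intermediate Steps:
j(z, q) = -85 + q
(34178 - 49564)*(j(47, -180) + 10319) = (34178 - 49564)*((-85 - 180) + 10319) = -15386*(-265 + 10319) = -15386*10054 = -154690844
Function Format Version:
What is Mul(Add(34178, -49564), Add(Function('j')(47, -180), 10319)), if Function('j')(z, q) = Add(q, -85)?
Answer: -154690844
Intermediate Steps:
Function('j')(z, q) = Add(-85, q)
Mul(Add(34178, -49564), Add(Function('j')(47, -180), 10319)) = Mul(Add(34178, -49564), Add(Add(-85, -180), 10319)) = Mul(-15386, Add(-265, 10319)) = Mul(-15386, 10054) = -154690844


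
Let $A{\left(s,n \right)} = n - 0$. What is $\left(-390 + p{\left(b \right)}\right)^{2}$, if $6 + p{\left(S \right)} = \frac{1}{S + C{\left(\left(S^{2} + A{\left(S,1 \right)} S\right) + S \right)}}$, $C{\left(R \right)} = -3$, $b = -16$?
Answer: $\frac{56625625}{361} \approx 1.5686 \cdot 10^{5}$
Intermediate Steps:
$A{\left(s,n \right)} = n$ ($A{\left(s,n \right)} = n + 0 = n$)
$p{\left(S \right)} = -6 + \frac{1}{-3 + S}$ ($p{\left(S \right)} = -6 + \frac{1}{S - 3} = -6 + \frac{1}{-3 + S}$)
$\left(-390 + p{\left(b \right)}\right)^{2} = \left(-390 + \frac{19 - -96}{-3 - 16}\right)^{2} = \left(-390 + \frac{19 + 96}{-19}\right)^{2} = \left(-390 - \frac{115}{19}\right)^{2} = \left(- \frac{7525}{19}\right)^{2} = \frac{56625625}{361}$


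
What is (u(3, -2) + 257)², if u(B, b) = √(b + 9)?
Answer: (257 + √7)² ≈ 67416.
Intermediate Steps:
u(B, b) = √(9 + b)
(u(3, -2) + 257)² = (√(9 - 2) + 257)² = (√7 + 257)² = (257 + √7)²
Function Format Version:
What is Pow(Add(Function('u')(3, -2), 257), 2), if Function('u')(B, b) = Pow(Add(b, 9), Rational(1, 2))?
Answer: Pow(Add(257, Pow(7, Rational(1, 2))), 2) ≈ 67416.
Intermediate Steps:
Function('u')(B, b) = Pow(Add(9, b), Rational(1, 2))
Pow(Add(Function('u')(3, -2), 257), 2) = Pow(Add(Pow(Add(9, -2), Rational(1, 2)), 257), 2) = Pow(Add(Pow(7, Rational(1, 2)), 257), 2) = Pow(Add(257, Pow(7, Rational(1, 2))), 2)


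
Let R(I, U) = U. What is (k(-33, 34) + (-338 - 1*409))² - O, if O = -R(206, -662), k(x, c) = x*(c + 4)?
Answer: 4003339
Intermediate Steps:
k(x, c) = x*(4 + c)
O = 662 (O = -1*(-662) = 662)
(k(-33, 34) + (-338 - 1*409))² - O = (-33*(4 + 34) + (-338 - 1*409))² - 1*662 = (-33*38 + (-338 - 409))² - 662 = (-1254 - 747)² - 662 = (-2001)² - 662 = 4004001 - 662 = 4003339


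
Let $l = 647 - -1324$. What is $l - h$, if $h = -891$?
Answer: $2862$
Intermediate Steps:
$l = 1971$ ($l = 647 + 1324 = 1971$)
$l - h = 1971 - -891 = 1971 + 891 = 2862$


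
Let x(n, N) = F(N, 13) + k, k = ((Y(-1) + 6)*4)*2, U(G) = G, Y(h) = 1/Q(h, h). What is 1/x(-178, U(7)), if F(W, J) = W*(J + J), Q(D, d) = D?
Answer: 1/222 ≈ 0.0045045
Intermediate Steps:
Y(h) = 1/h
F(W, J) = 2*J*W (F(W, J) = W*(2*J) = 2*J*W)
k = 40 (k = ((1/(-1) + 6)*4)*2 = ((-1 + 6)*4)*2 = (5*4)*2 = 20*2 = 40)
x(n, N) = 40 + 26*N (x(n, N) = 2*13*N + 40 = 26*N + 40 = 40 + 26*N)
1/x(-178, U(7)) = 1/(40 + 26*7) = 1/(40 + 182) = 1/222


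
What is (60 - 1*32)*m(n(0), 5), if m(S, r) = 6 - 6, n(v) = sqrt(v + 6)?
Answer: 0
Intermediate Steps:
n(v) = sqrt(6 + v)
m(S, r) = 0
(60 - 1*32)*m(n(0), 5) = (60 - 1*32)*0 = (60 - 32)*0 = 28*0 = 0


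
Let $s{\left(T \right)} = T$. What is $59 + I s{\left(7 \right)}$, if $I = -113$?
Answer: $-732$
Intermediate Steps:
$59 + I s{\left(7 \right)} = 59 - 791 = -732$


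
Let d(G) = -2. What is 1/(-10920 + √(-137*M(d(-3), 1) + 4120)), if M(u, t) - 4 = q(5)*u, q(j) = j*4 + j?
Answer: -1820/19872663 - √1158/39745326 ≈ -9.2439e-5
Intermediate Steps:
q(j) = 5*j (q(j) = 4*j + j = 5*j)
M(u, t) = 4 + 25*u (M(u, t) = 4 + (5*5)*u = 4 + 25*u)
1/(-10920 + √(-137*M(d(-3), 1) + 4120)) = 1/(-10920 + √(-137*(4 + 25*(-2)) + 4120)) = 1/(-10920 + √(-137*(4 - 50) + 4120)) = 1/(-10920 + √(-137*(-46) + 4120)) = 1/(-10920 + √(6302 + 4120)) = 1/(-10920 + √10422) = 1/(-10920 + 3*√1158)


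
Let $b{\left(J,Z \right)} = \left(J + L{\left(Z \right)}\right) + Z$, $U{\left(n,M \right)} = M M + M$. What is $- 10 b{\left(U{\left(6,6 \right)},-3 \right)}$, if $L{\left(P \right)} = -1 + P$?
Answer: $-350$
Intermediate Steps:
$U{\left(n,M \right)} = M + M^{2}$ ($U{\left(n,M \right)} = M^{2} + M = M + M^{2}$)
$b{\left(J,Z \right)} = -1 + J + 2 Z$ ($b{\left(J,Z \right)} = \left(J + \left(-1 + Z\right)\right) + Z = \left(-1 + J + Z\right) + Z = -1 + J + 2 Z$)
$- 10 b{\left(U{\left(6,6 \right)},-3 \right)} = - 10 \left(-1 + 6 \left(1 + 6\right) + 2 \left(-3\right)\right) = - 10 \left(-1 + 6 \cdot 7 - 6\right) = - 10 \left(-1 + 42 - 6\right) = \left(-10\right) 35 = -350$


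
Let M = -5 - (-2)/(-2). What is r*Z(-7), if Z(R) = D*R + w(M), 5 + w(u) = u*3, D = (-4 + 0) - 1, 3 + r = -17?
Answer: -240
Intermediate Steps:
r = -20 (r = -3 - 17 = -20)
D = -5 (D = -4 - 1 = -5)
M = -6 (M = -5 - (-2)*(-1)/2 = -5 - 1*1 = -5 - 1 = -6)
w(u) = -5 + 3*u (w(u) = -5 + u*3 = -5 + 3*u)
Z(R) = -23 - 5*R (Z(R) = -5*R + (-5 + 3*(-6)) = -5*R + (-5 - 18) = -5*R - 23 = -23 - 5*R)
r*Z(-7) = -20*(-23 - 5*(-7)) = -20*(-23 + 35) = -20*12 = -240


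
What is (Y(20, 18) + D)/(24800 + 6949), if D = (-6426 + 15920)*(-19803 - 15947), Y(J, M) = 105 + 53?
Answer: -339410342/31749 ≈ -10690.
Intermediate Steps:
Y(J, M) = 158
D = -339410500 (D = 9494*(-35750) = -339410500)
(Y(20, 18) + D)/(24800 + 6949) = (158 - 339410500)/(24800 + 6949) = -339410342/31749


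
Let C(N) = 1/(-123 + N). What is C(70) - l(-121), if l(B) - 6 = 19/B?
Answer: -37592/6413 ≈ -5.8618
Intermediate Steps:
l(B) = 6 + 19/B
C(70) - l(-121) = 1/(-123 + 70) - (6 + 19/(-121)) = 1/(-53) - (6 + 19*(-1/121)) = -1/53 - (6 - 19/121) = -1/53 - 1*707/121 = -1/53 - 707/121 = -37592/6413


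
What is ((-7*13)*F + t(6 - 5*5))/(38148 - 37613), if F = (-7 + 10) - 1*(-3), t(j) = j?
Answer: -113/107 ≈ -1.0561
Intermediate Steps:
F = 6 (F = 3 + 3 = 6)
((-7*13)*F + t(6 - 5*5))/(38148 - 37613) = (-7*13*6 + (6 - 5*5))/(38148 - 37613) = (-91*6 + (6 - 25))/535 = (-546 - 19)*(1/535) = -565*1/535 = -113/107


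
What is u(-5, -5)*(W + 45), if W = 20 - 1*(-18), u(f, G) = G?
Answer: -415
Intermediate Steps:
W = 38 (W = 20 + 18 = 38)
u(-5, -5)*(W + 45) = -5*(38 + 45) = -5*83 = -415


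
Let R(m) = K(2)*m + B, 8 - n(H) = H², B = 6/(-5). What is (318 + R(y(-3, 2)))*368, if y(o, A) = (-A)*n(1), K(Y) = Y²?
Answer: 479872/5 ≈ 95974.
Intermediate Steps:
B = -6/5 (B = 6*(-⅕) = -6/5 ≈ -1.2000)
n(H) = 8 - H²
y(o, A) = -7*A (y(o, A) = (-A)*(8 - 1*1²) = (-A)*(8 - 1*1) = (-A)*(8 - 1) = -A*7 = -7*A)
R(m) = -6/5 + 4*m (R(m) = 2²*m - 6/5 = 4*m - 6/5 = -6/5 + 4*m)
(318 + R(y(-3, 2)))*368 = (318 + (-6/5 + 4*(-7*2)))*368 = (318 + (-6/5 + 4*(-14)))*368 = (318 + (-6/5 - 56))*368 = (318 - 286/5)*368 = (1304/5)*368 = 479872/5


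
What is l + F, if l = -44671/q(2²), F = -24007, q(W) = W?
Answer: -140699/4 ≈ -35175.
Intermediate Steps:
l = -44671/4 (l = -44671/(2²) = -44671/4 ≈ -11168.)
l + F = -44671/4 - 24007 = -140699/4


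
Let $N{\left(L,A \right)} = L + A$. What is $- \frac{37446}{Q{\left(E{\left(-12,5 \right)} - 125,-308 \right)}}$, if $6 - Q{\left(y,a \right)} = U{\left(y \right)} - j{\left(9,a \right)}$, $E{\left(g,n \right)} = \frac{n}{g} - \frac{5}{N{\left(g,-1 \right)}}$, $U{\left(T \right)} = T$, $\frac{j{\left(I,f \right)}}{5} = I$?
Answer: $- \frac{5841576}{27461} \approx -212.72$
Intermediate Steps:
$j{\left(I,f \right)} = 5 I$
$N{\left(L,A \right)} = A + L$
$E{\left(g,n \right)} = - \frac{5}{-1 + g} + \frac{n}{g}$ ($E{\left(g,n \right)} = \frac{n}{g} - \frac{5}{-1 + g} = - \frac{5}{-1 + g} + \frac{n}{g}$)
$Q{\left(y,a \right)} = 51 - y$ ($Q{\left(y,a \right)} = 6 - \left(y - 5 \cdot 9\right) = 6 - \left(y - 45\right) = 6 - \left(-45 + y\right) = 51 - y$)
$- \frac{37446}{Q{\left(E{\left(-12,5 \right)} - 125,-308 \right)}} = - \frac{37446}{51 - \left(\left(- \frac{5}{-1 - 12} + \frac{5}{-12}\right) - 125\right)} = - \frac{37446}{51 - \left(\left(- \frac{5}{-13} + 5 \left(- \frac{1}{12}\right)\right) - 125\right)} = - \frac{37446}{51 - \left(\left(\left(-5\right) \left(- \frac{1}{13}\right) - \frac{5}{12}\right) - 125\right)} = - \frac{37446}{51 - \left(\left(\frac{5}{13} - \frac{5}{12}\right) - 125\right)} = - \frac{37446}{51 - \left(- \frac{5}{156} - 125\right)} = - \frac{37446}{51 - - \frac{19505}{156}} = - \frac{37446}{51 + \frac{19505}{156}} = - \frac{37446}{\frac{27461}{156}} = \left(-37446\right) \frac{156}{27461} = - \frac{5841576}{27461}$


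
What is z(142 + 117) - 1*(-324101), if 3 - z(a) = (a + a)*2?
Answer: 323068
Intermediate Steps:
z(a) = 3 - 4*a (z(a) = 3 - (a + a)*2 = 3 - 2*a*2 = 3 - 4*a)
z(142 + 117) - 1*(-324101) = (3 - 4*(142 + 117)) - 1*(-324101) = (3 - 4*259) + 324101 = (3 - 1036) + 324101 = -1033 + 324101 = 323068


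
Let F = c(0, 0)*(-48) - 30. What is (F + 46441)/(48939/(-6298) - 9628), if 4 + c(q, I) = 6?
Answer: -291691870/60686083 ≈ -4.8066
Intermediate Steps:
c(q, I) = 2 (c(q, I) = -4 + 6 = 2)
F = -126 (F = 2*(-48) - 30 = -96 - 30 = -126)
(F + 46441)/(48939/(-6298) - 9628) = (-126 + 46441)/(48939/(-6298) - 9628) = 46315/(48939*(-1/6298) - 9628) = 46315/(-48939/6298 - 9628) = 46315/(-60686083/6298) = 46315*(-6298/60686083) = -291691870/60686083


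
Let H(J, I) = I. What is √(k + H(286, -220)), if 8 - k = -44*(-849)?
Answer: 8*I*√587 ≈ 193.82*I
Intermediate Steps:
k = -37348 (k = 8 - (-44)*(-849) = 8 - 1*37356 = 8 - 37356 = -37348)
√(k + H(286, -220)) = √(-37348 - 220) = √(-37568) = 8*I*√587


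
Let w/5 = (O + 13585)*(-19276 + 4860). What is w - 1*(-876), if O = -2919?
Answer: -768804404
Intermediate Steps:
w = -768805280 (w = 5*((-2919 + 13585)*(-19276 + 4860)) = 5*(10666*(-14416)) = 5*(-153761056) = -768805280)
w - 1*(-876) = -768805280 - 1*(-876) = -768805280 + 876 = -768804404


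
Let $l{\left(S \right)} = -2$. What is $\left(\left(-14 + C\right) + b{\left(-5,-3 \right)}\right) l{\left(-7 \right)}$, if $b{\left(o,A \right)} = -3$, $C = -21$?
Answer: $76$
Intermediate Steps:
$\left(\left(-14 + C\right) + b{\left(-5,-3 \right)}\right) l{\left(-7 \right)} = \left(\left(-14 - 21\right) - 3\right) \left(-2\right) = \left(-35 - 3\right) \left(-2\right) = \left(-38\right) \left(-2\right) = 76$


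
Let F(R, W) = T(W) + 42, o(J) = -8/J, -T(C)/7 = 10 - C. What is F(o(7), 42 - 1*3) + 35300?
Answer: 35545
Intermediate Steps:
T(C) = -70 + 7*C (T(C) = -7*(10 - C) = -70 + 7*C)
F(R, W) = -28 + 7*W (F(R, W) = (-70 + 7*W) + 42 = -28 + 7*W)
F(o(7), 42 - 1*3) + 35300 = (-28 + 7*(42 - 1*3)) + 35300 = (-28 + 7*(42 - 3)) + 35300 = (-28 + 7*39) + 35300 = (-28 + 273) + 35300 = 245 + 35300 = 35545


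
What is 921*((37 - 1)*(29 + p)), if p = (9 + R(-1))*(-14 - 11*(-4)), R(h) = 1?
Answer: 10908324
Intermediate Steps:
p = 300 (p = (9 + 1)*(-14 - 11*(-4)) = 10*(-14 + 44) = 10*30 = 300)
921*((37 - 1)*(29 + p)) = 921*((37 - 1)*(29 + 300)) = 921*(36*329) = 921*11844 = 10908324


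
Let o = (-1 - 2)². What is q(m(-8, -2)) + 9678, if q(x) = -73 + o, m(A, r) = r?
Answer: 9614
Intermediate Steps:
o = 9 (o = (-3)² = 9)
q(x) = -64 (q(x) = -73 + 9 = -64)
q(m(-8, -2)) + 9678 = -64 + 9678 = 9614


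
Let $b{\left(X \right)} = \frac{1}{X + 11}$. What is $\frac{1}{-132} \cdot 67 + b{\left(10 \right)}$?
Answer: $- \frac{425}{924} \approx -0.45996$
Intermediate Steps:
$b{\left(X \right)} = \frac{1}{11 + X}$
$\frac{1}{-132} \cdot 67 + b{\left(10 \right)} = \frac{1}{-132} \cdot 67 + \frac{1}{11 + 10} = \left(- \frac{1}{132}\right) 67 + \frac{1}{21} = - \frac{67}{132} + \frac{1}{21} = - \frac{425}{924}$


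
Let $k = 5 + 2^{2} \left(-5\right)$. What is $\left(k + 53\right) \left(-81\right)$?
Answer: $-3078$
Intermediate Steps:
$k = -15$ ($k = 5 + 4 \left(-5\right) = 5 - 20 = -15$)
$\left(k + 53\right) \left(-81\right) = \left(-15 + 53\right) \left(-81\right) = 38 \left(-81\right) = -3078$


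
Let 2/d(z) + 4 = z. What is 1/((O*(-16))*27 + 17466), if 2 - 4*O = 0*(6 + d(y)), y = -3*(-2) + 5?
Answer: 1/17250 ≈ 5.7971e-5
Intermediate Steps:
y = 11 (y = 6 + 5 = 11)
d(z) = 2/(-4 + z)
O = ½ (O = ½ - 0*(6 + 2/(-4 + 11)) = ½ - 0*(6 + 2/7) = ½ - 0*44/7 = ½ - ¼*0 = ½ + 0 = ½ ≈ 0.50000)
1/((O*(-16))*27 + 17466) = 1/(((½)*(-16))*27 + 17466) = 1/(-8*27 + 17466) = 1/(-216 + 17466) = 1/17250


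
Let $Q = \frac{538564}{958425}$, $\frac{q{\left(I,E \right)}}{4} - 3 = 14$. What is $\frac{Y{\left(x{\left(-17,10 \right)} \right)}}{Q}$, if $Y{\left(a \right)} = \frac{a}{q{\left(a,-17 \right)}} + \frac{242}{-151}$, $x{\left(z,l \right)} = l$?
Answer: $- \frac{550946925}{212691352} \approx -2.5904$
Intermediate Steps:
$q{\left(I,E \right)} = 68$ ($q{\left(I,E \right)} = 12 + 4 \cdot 14 = 12 + 56 = 68$)
$Q = \frac{41428}{73725}$ ($Q = 538564 \cdot \frac{1}{958425} = \frac{41428}{73725} \approx 0.56193$)
$Y{\left(a \right)} = - \frac{242}{151} + \frac{a}{68}$ ($Y{\left(a \right)} = \frac{a}{68} + \frac{242}{-151} = a \frac{1}{68} + 242 \left(- \frac{1}{151}\right) = \frac{a}{68} - \frac{242}{151} = - \frac{242}{151} + \frac{a}{68}$)
$\frac{Y{\left(x{\left(-17,10 \right)} \right)}}{Q} = \frac{- \frac{242}{151} + \frac{1}{68} \cdot 10}{\frac{41428}{73725}} = \left(- \frac{242}{151} + \frac{5}{34}\right) \frac{73725}{41428} = \left(- \frac{7473}{5134}\right) \frac{73725}{41428} = - \frac{550946925}{212691352}$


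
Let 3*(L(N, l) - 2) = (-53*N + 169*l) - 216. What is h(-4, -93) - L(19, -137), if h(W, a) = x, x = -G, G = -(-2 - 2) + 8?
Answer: 24334/3 ≈ 8111.3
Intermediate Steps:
L(N, l) = -70 - 53*N/3 + 169*l/3 (L(N, l) = 2 + ((-53*N + 169*l) - 216)/3 = 2 + (-216 - 53*N + 169*l)/3 = 2 + (-72 - 53*N/3 + 169*l/3) = -70 - 53*N/3 + 169*l/3)
G = 12 (G = -1*(-4) + 8 = 4 + 8 = 12)
x = -12 (x = -1*12 = -12)
h(W, a) = -12
h(-4, -93) - L(19, -137) = -12 - (-70 - 53/3*19 + (169/3)*(-137)) = -12 - (-70 - 1007/3 - 23153/3) = -12 - 1*(-24370/3) = -12 + 24370/3 = 24334/3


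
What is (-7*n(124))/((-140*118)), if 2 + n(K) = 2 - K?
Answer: -31/590 ≈ -0.052542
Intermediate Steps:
n(K) = -K (n(K) = -2 + (2 - K) = -K)
(-7*n(124))/((-140*118)) = (-(-7)*124)/((-140*118)) = -7*(-124)/(-16520) = 868*(-1/16520) = -31/590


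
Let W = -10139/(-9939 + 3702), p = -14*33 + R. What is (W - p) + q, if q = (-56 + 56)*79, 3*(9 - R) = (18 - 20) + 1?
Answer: 2833421/6237 ≈ 454.29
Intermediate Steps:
R = 28/3 (R = 9 - ((18 - 20) + 1)/3 = 9 - (-2 + 1)/3 = 9 - ⅓*(-1) = 9 + ⅓ = 28/3 ≈ 9.3333)
p = -1358/3 (p = -14*33 + 28/3 = -462 + 28/3 = -1358/3 ≈ -452.67)
W = 10139/6237 (W = -10139/(-6237) = -10139*(-1/6237) = 10139/6237 ≈ 1.6256)
q = 0 (q = 0*79 = 0)
(W - p) + q = (10139/6237 - 1*(-1358/3)) + 0 = (10139/6237 + 1358/3) + 0 = 2833421/6237 + 0 = 2833421/6237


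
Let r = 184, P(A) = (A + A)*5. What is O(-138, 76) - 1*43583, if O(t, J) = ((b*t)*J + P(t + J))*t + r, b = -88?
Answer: -127324111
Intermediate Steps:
P(A) = 10*A (P(A) = (2*A)*5 = 10*A)
O(t, J) = 184 + t*(10*J + 10*t - 88*J*t) (O(t, J) = ((-88*t)*J + 10*(t + J))*t + 184 = (-88*J*t + 10*(J + t))*t + 184 = (-88*J*t + (10*J + 10*t))*t + 184 = (10*J + 10*t - 88*J*t)*t + 184 = t*(10*J + 10*t - 88*J*t) + 184 = 184 + t*(10*J + 10*t - 88*J*t))
O(-138, 76) - 1*43583 = (184 - 88*76*(-138)² + 10*(-138)*(76 - 138)) - 1*43583 = (184 - 88*76*19044 + 10*(-138)*(-62)) - 43583 = (184 - 127366272 + 85560) - 43583 = -127280528 - 43583 = -127324111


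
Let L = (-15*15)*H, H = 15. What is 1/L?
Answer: -1/3375 ≈ -0.00029630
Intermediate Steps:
L = -3375 (L = -15*15*15 = -225*15 = -3375)
1/L = 1/(-3375) = -1/3375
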